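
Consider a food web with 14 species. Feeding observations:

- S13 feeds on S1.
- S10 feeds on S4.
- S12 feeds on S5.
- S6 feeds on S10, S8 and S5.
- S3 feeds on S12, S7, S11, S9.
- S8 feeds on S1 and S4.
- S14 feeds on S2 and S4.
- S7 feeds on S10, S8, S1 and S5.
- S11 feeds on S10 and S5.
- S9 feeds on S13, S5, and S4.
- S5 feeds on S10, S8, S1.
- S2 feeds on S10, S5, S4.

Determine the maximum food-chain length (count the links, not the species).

4 links

One longest chain: S4 → S10 → S5 → S9 → S3.
It has 5 species and 4 links.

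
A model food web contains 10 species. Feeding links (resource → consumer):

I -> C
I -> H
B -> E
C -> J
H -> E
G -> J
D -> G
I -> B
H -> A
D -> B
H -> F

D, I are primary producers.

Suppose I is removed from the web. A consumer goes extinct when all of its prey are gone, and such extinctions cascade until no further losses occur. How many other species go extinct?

Remove I.
Round 1: H (all prey gone), C (all prey gone) → extinct.
Round 2: A (all prey gone), F (all prey gone) → extinct.
No further losses. Total secondary extinctions: 4.

4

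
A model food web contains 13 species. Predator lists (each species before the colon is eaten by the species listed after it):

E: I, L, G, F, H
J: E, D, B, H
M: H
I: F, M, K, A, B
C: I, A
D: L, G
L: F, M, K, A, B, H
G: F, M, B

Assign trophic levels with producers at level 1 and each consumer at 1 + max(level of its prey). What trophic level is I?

Trophic level 3

J is a producer → level 1.
E eats J → level 2.
I eats E (level 2); other prey at levels: C 1 → level 3.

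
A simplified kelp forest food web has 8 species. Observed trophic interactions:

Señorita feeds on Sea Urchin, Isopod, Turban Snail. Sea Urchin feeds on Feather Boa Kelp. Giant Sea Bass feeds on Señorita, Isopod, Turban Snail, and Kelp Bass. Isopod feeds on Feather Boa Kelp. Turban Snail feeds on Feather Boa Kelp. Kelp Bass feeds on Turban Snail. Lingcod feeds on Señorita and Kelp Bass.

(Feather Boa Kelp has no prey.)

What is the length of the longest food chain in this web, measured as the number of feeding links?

3 links

One longest chain: Feather Boa Kelp → Isopod → Señorita → Giant Sea Bass.
It has 4 species and 3 links.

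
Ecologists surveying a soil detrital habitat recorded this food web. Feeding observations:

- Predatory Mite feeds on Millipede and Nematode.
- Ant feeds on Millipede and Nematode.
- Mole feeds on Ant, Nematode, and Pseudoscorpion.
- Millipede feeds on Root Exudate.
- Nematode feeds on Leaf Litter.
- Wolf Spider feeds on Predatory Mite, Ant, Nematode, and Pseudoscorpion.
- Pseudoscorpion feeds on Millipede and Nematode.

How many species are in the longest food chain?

One longest chain: Leaf Litter → Nematode → Ant → Wolf Spider.
It has 4 species and 3 links.

4 species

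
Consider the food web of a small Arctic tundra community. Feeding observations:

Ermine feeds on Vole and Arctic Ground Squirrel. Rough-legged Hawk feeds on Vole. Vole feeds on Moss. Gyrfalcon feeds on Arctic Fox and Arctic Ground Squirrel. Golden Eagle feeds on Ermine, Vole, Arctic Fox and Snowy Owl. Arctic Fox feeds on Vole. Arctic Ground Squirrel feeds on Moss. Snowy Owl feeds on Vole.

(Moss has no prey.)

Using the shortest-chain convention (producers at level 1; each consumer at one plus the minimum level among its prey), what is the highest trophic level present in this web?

Producers (level 1): Moss.
Following each consumer down to its lowest-level prey: Moss → Arctic Ground Squirrel → Ermine (levels 1 through 3).
All prey of Ermine (Arctic Ground Squirrel 2, Vole 2) are at level 2 or above, so Ermine is at level 1 + 2 = 3.
Every consumer has at least one prey at level 2 or below, so none exceeds level 3.

3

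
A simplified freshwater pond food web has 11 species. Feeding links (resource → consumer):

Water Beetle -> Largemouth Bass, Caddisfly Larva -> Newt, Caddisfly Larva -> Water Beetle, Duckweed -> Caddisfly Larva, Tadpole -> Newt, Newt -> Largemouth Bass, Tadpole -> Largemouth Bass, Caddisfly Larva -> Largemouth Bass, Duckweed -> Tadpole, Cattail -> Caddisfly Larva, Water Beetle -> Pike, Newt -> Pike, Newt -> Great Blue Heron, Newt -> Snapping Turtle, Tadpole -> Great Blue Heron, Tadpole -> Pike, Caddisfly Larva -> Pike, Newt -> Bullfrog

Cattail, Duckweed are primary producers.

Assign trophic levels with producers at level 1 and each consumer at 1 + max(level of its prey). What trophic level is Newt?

Cattail is a producer → level 1.
Caddisfly Larva eats Cattail (level 1); other prey at levels: Duckweed 1 → level 2.
Newt eats Caddisfly Larva (level 2); other prey at levels: Tadpole 2 → level 3.

Trophic level 3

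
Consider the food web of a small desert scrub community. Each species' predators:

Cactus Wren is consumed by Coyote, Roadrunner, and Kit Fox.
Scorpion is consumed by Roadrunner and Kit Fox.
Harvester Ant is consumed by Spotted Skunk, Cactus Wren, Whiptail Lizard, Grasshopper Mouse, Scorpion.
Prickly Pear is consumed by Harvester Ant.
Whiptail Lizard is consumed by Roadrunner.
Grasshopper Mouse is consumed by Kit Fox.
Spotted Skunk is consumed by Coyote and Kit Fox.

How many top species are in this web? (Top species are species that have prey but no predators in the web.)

Top species (has prey, but nothing eats it): Kit Fox, Roadrunner, Coyote.
Count: 3.

3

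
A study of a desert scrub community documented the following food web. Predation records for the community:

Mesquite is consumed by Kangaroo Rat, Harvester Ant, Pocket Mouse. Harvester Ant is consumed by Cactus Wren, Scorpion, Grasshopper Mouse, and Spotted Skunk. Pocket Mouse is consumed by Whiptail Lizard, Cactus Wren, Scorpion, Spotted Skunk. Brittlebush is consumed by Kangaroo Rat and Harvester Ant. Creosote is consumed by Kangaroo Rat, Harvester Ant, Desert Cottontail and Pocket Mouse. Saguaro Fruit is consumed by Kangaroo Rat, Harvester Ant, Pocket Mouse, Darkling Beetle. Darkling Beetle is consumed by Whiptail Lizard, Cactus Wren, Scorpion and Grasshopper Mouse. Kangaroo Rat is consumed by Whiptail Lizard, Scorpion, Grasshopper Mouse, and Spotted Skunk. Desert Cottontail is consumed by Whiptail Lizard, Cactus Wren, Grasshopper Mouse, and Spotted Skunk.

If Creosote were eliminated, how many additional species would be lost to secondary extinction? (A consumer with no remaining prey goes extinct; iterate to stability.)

1

Remove Creosote.
Round 1: Desert Cottontail (all prey gone) → extinct.
No further losses. Total secondary extinctions: 1.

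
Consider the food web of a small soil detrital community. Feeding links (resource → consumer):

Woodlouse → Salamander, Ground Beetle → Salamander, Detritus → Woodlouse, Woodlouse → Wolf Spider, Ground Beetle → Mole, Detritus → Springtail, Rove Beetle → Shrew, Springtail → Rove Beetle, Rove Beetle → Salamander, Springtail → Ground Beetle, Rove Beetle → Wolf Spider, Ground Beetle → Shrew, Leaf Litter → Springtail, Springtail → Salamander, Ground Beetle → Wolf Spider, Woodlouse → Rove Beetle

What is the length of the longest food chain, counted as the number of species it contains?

One longest chain: Leaf Litter → Springtail → Rove Beetle → Wolf Spider.
It has 4 species and 3 links.

4 species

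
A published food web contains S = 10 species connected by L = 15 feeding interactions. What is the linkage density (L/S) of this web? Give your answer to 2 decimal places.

There are L = 15 links among S = 10 species.
L/S = 15/10 = 1.5000 ≈ 1.50.

L/S = 1.50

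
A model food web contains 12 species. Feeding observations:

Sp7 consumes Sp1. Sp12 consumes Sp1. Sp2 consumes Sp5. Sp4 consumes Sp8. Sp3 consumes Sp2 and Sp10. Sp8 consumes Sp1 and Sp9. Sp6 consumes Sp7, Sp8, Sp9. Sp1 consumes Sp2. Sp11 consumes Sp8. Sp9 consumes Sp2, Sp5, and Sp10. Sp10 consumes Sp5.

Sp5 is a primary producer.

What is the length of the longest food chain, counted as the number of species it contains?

5 species

One longest chain: Sp5 → Sp2 → Sp1 → Sp7 → Sp6.
It has 5 species and 4 links.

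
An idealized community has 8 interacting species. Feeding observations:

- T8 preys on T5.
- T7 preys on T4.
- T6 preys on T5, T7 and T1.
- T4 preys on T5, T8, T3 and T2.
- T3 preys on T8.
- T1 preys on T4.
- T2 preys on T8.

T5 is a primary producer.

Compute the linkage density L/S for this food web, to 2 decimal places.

There are L = 12 links among S = 8 species.
L/S = 12/8 = 1.5000 ≈ 1.50.

L/S = 1.50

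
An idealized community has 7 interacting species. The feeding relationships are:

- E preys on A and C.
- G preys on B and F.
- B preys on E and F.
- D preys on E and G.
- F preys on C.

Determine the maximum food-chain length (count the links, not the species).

4 links

One longest chain: A → E → B → G → D.
It has 5 species and 4 links.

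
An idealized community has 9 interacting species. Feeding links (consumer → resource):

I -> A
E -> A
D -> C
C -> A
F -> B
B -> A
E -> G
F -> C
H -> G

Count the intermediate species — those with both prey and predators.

2

Intermediate species (has both prey and predators): C, B.
Count: 2.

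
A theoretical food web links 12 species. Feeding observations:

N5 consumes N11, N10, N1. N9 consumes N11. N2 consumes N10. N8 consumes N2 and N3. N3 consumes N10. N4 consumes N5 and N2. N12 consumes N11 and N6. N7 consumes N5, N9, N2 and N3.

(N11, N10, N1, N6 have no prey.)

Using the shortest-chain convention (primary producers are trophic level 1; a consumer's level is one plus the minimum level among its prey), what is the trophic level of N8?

N10 is a producer → level 1.
N2 eats N10 → level 2.
N8 eats N2 → level 3.
No prey of N8 is below level 2, so 3 is the minimum.

Trophic level 3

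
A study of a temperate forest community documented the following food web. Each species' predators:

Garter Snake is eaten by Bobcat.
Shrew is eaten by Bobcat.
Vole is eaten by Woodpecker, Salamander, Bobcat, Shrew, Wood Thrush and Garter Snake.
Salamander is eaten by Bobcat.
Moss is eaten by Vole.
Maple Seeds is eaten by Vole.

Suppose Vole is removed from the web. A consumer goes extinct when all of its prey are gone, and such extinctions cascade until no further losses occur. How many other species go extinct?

Remove Vole.
Round 1: Shrew (all prey gone), Wood Thrush (all prey gone), Woodpecker (all prey gone), Salamander (all prey gone), Garter Snake (all prey gone) → extinct.
Round 2: Bobcat (all prey gone) → extinct.
No further losses. Total secondary extinctions: 6.

6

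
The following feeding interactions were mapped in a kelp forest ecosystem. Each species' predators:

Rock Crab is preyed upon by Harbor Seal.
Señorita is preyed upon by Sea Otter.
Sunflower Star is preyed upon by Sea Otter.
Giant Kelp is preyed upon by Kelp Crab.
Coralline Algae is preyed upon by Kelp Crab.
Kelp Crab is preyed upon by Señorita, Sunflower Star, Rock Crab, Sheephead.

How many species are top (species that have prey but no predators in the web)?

Top species (has prey, but nothing eats it): Sheephead, Harbor Seal, Sea Otter.
Count: 3.

3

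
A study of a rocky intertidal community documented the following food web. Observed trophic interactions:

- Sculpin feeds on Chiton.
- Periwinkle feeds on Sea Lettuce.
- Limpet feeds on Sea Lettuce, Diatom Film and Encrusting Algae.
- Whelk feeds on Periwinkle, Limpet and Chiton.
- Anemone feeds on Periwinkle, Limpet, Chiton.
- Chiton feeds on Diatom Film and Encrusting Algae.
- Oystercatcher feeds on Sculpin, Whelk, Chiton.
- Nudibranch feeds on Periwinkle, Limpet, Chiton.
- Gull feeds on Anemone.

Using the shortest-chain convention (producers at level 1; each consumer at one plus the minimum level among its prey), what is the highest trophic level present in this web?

Producers (level 1): Diatom Film, Encrusting Algae, Sea Lettuce.
Following each consumer down to its lowest-level prey: Sea Lettuce → Periwinkle → Anemone → Gull (levels 1 through 4).
All prey of Gull (Anemone 3) are at level 3 or above, so Gull is at level 1 + 3 = 4.
Every consumer has at least one prey at level 3 or below, so none exceeds level 4.

4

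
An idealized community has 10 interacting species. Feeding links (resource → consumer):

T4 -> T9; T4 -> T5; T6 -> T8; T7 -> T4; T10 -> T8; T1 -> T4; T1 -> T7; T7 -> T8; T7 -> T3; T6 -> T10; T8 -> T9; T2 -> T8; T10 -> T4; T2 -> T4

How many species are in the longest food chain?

4 species

One longest chain: T1 → T7 → T4 → T5.
It has 4 species and 3 links.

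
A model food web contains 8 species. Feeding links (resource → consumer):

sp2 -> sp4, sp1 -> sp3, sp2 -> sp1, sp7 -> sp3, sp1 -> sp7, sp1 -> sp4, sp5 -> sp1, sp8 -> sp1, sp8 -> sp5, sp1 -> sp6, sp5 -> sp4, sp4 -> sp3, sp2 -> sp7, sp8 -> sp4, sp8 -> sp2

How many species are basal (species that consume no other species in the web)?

1

Basal species (no prey listed): sp8.
Count: 1.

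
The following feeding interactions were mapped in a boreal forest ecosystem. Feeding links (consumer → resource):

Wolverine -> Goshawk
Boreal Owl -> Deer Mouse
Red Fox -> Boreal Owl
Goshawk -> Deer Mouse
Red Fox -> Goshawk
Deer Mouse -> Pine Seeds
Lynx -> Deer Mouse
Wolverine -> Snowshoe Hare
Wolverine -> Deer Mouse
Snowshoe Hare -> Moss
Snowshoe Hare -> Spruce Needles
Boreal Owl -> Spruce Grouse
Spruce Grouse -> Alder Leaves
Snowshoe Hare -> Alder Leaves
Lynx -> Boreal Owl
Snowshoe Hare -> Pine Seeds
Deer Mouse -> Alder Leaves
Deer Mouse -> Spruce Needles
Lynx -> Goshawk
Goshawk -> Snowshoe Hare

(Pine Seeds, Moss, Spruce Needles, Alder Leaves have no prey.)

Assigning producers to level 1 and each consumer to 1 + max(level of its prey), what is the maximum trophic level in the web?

Producers (level 1): Pine Seeds, Moss, Spruce Needles, Alder Leaves.
Pine Seeds → Deer Mouse → Boreal Owl → Red Fox gives Red Fox level 4.
No species has a prey at level 4, so no species reaches level 5.

4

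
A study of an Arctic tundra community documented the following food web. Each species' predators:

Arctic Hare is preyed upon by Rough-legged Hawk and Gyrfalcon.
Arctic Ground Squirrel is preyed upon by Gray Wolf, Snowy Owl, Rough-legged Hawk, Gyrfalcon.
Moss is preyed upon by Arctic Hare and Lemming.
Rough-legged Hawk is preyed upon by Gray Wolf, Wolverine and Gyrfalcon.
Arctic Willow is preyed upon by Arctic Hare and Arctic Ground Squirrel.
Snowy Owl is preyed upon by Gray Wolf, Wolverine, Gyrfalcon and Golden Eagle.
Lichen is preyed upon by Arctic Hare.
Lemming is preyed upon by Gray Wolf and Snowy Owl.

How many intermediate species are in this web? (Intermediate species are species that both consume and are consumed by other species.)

Intermediate species (has both prey and predators): Lemming, Arctic Ground Squirrel, Arctic Hare, Rough-legged Hawk, Snowy Owl.
Count: 5.

5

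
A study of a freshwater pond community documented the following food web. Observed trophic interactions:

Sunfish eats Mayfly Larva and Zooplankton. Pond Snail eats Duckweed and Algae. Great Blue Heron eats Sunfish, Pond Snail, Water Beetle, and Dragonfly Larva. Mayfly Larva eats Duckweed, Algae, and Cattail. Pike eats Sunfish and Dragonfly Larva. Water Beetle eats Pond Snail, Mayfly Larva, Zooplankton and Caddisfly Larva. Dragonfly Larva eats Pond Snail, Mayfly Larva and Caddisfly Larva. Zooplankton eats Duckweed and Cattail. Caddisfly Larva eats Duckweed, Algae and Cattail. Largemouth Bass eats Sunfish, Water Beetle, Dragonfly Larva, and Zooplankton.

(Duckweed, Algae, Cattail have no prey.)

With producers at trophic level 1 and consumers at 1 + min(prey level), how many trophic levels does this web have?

4

Producers (level 1): Duckweed, Algae, Cattail.
Following each consumer down to its lowest-level prey: Duckweed → Pond Snail → Dragonfly Larva → Pike (levels 1 through 4).
All prey of Pike (Dragonfly Larva 3, Sunfish 3) are at level 3 or above, so Pike is at level 1 + 3 = 4.
Every consumer has at least one prey at level 3 or below, so none exceeds level 4.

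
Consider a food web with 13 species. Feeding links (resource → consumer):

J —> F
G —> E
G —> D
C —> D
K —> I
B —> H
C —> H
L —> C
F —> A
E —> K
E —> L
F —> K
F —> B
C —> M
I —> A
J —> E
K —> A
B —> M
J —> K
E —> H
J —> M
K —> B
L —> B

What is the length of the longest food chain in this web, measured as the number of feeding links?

One longest chain: J → F → K → B → H.
It has 5 species and 4 links.

4 links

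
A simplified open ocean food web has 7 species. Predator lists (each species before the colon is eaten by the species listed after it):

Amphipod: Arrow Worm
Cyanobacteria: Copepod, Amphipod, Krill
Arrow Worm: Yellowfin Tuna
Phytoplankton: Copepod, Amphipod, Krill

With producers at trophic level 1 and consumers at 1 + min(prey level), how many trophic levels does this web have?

Producers (level 1): Cyanobacteria, Phytoplankton.
Following each consumer down to its lowest-level prey: Cyanobacteria → Amphipod → Arrow Worm → Yellowfin Tuna (levels 1 through 4).
All prey of Yellowfin Tuna (Arrow Worm 3) are at level 3 or above, so Yellowfin Tuna is at level 1 + 3 = 4.
Every consumer has at least one prey at level 3 or below, so none exceeds level 4.

4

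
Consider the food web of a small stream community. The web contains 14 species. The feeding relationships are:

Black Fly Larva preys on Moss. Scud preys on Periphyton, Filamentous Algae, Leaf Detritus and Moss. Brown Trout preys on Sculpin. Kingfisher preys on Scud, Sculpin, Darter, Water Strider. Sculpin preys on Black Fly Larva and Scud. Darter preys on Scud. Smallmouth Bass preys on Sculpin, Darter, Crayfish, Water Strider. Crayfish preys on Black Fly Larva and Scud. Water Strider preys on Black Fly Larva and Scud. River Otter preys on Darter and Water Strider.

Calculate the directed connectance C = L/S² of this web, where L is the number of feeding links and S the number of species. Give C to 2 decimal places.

C = 0.12

The web has S = 14 species and L = 23 feeding links.
C = L / S² = 23 / 196 = 0.1173 ≈ 0.12.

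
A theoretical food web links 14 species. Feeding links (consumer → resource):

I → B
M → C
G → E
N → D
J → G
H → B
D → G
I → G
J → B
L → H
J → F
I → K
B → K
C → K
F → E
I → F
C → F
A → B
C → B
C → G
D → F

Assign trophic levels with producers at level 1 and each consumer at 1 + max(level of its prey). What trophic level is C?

Trophic level 3

E is a producer → level 1.
G eats E → level 2.
C eats G (level 2); other prey at levels: K 1, B 2, F 2 → level 3.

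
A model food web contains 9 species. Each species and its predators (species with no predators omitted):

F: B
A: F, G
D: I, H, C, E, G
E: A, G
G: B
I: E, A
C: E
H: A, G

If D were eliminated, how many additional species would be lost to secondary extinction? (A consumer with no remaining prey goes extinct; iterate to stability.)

Remove D.
Round 1: I (all prey gone), H (all prey gone), C (all prey gone) → extinct.
Round 2: E (all prey gone) → extinct.
Round 3: A (all prey gone) → extinct.
Round 4: F (all prey gone), G (all prey gone) → extinct.
Round 5: B (all prey gone) → extinct.
No further losses. Total secondary extinctions: 8.

8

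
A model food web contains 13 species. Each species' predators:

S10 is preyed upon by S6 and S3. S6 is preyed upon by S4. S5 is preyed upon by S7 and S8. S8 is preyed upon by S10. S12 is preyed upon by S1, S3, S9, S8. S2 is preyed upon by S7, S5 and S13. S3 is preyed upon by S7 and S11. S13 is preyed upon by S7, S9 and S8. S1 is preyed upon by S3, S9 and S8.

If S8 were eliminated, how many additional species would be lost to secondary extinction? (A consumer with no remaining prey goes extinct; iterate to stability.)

Remove S8.
Round 1: S10 (all prey gone) → extinct.
Round 2: S6 (all prey gone) → extinct.
Round 3: S4 (all prey gone) → extinct.
No further losses. Total secondary extinctions: 3.

3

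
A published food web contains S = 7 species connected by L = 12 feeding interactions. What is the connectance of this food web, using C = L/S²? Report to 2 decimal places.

The web has S = 7 species and L = 12 feeding links.
C = L / S² = 12 / 49 = 0.2449 ≈ 0.24.

C = 0.24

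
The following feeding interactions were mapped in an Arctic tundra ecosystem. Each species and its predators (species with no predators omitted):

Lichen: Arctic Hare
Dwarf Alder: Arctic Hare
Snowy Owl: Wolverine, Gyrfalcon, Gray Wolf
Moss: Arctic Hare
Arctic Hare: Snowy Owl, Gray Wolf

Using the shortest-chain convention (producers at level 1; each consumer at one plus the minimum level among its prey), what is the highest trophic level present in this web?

4

Producers (level 1): Dwarf Alder, Lichen, Moss.
Following each consumer down to its lowest-level prey: Dwarf Alder → Arctic Hare → Snowy Owl → Gyrfalcon (levels 1 through 4).
All prey of Gyrfalcon (Snowy Owl 3) are at level 3 or above, so Gyrfalcon is at level 1 + 3 = 4.
Every consumer has at least one prey at level 3 or below, so none exceeds level 4.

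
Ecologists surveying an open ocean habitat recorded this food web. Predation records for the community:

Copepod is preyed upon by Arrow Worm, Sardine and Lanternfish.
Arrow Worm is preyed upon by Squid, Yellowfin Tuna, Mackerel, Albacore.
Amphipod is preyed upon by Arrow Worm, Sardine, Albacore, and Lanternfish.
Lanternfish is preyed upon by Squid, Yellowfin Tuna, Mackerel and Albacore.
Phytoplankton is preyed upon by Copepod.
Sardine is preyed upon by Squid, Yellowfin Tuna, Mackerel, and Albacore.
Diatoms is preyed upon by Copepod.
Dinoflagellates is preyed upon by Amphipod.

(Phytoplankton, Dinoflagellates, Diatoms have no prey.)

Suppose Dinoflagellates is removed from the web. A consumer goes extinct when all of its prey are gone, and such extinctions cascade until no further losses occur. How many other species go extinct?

Remove Dinoflagellates.
Round 1: Amphipod (all prey gone) → extinct.
No further losses. Total secondary extinctions: 1.

1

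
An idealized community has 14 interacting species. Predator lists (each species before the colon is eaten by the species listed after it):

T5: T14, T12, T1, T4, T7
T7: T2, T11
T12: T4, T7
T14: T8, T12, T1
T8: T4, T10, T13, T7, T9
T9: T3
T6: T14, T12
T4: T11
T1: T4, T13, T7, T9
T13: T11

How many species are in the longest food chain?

5 species

One longest chain: T5 → T14 → T8 → T7 → T2.
It has 5 species and 4 links.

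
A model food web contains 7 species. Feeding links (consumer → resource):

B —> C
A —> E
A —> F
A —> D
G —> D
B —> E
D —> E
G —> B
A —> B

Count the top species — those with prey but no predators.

2

Top species (has prey, but nothing eats it): G, A.
Count: 2.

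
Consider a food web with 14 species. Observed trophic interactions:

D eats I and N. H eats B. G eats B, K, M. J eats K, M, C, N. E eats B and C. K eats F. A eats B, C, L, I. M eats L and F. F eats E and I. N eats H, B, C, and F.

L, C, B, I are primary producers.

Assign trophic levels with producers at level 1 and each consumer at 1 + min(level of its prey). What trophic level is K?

Trophic level 3

I is a producer → level 1.
F eats I → level 2.
K eats F → level 3.
No prey of K is below level 2, so 3 is the minimum.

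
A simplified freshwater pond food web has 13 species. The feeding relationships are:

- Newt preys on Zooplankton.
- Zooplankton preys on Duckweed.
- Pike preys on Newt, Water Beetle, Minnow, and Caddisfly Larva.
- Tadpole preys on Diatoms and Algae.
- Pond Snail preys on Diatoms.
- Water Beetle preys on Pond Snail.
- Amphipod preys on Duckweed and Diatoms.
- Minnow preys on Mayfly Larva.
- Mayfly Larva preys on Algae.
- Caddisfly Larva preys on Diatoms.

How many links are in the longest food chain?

One longest chain: Duckweed → Zooplankton → Newt → Pike.
It has 4 species and 3 links.

3 links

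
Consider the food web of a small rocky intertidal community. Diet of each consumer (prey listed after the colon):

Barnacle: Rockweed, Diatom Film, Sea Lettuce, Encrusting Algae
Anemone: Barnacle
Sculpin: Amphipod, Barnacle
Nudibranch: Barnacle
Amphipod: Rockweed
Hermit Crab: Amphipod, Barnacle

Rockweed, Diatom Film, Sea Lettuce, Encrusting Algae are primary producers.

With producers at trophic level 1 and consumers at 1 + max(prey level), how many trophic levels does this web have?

Producers (level 1): Rockweed, Diatom Film, Sea Lettuce, Encrusting Algae.
Rockweed → Amphipod → Sculpin gives Sculpin level 3.
No species has a prey at level 3, so no species reaches level 4.

3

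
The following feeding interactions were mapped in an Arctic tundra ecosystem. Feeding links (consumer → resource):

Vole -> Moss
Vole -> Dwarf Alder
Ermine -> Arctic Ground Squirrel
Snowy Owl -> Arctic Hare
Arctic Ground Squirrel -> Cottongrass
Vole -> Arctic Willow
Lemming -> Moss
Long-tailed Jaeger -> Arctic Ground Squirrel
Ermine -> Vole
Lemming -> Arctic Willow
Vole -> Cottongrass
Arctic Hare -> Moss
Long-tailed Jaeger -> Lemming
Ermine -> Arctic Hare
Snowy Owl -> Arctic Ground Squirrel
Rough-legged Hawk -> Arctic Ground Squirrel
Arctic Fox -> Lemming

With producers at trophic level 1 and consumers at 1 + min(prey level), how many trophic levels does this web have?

3

Producers (level 1): Dwarf Alder, Cottongrass, Moss, Arctic Willow.
Following each consumer down to its lowest-level prey: Cottongrass → Arctic Ground Squirrel → Snowy Owl (levels 1 through 3).
All prey of Snowy Owl (Arctic Ground Squirrel 2, Arctic Hare 2) are at level 2 or above, so Snowy Owl is at level 1 + 2 = 3.
Every consumer has at least one prey at level 2 or below, so none exceeds level 3.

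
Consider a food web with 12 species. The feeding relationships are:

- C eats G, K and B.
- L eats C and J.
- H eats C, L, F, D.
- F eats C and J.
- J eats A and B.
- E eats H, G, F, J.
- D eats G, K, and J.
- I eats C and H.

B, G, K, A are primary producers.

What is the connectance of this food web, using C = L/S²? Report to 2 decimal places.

C = 0.15

The web has S = 12 species and L = 22 feeding links.
C = L / S² = 22 / 144 = 0.1528 ≈ 0.15.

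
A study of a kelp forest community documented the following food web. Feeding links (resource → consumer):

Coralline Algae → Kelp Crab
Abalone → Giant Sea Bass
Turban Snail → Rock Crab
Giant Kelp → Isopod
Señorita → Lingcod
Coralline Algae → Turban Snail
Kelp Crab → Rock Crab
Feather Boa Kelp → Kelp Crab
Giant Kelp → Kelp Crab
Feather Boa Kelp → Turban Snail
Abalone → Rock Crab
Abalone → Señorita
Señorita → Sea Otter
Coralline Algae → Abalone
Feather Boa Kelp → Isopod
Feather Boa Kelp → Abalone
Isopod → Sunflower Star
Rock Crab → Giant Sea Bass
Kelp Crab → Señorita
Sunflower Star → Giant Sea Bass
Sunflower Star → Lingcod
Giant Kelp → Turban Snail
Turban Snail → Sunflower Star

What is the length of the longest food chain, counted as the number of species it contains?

4 species

One longest chain: Feather Boa Kelp → Turban Snail → Sunflower Star → Giant Sea Bass.
It has 4 species and 3 links.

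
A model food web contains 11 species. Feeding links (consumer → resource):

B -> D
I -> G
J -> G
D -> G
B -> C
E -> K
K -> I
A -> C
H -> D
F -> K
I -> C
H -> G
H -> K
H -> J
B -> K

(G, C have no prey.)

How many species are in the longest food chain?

One longest chain: G → I → K → E.
It has 4 species and 3 links.

4 species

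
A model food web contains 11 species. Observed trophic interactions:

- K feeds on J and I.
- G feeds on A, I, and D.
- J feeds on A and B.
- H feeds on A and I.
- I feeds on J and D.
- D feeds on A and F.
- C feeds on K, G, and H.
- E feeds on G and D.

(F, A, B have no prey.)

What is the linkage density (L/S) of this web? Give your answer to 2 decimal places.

L/S = 1.64

There are L = 18 links among S = 11 species.
L/S = 18/11 = 1.6364 ≈ 1.64.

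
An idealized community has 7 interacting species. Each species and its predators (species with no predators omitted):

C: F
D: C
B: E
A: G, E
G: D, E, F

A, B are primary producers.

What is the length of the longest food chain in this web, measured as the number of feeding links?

One longest chain: A → G → D → C → F.
It has 5 species and 4 links.

4 links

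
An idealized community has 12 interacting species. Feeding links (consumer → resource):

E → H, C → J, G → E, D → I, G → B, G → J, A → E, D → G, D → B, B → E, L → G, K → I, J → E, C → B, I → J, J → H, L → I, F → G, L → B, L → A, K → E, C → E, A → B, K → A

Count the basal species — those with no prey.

Basal species (no prey listed): H.
Count: 1.

1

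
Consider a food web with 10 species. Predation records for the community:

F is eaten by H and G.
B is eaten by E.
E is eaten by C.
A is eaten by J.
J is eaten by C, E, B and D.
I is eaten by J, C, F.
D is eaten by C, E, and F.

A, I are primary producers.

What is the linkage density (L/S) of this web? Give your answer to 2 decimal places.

L/S = 1.50

There are L = 15 links among S = 10 species.
L/S = 15/10 = 1.5000 ≈ 1.50.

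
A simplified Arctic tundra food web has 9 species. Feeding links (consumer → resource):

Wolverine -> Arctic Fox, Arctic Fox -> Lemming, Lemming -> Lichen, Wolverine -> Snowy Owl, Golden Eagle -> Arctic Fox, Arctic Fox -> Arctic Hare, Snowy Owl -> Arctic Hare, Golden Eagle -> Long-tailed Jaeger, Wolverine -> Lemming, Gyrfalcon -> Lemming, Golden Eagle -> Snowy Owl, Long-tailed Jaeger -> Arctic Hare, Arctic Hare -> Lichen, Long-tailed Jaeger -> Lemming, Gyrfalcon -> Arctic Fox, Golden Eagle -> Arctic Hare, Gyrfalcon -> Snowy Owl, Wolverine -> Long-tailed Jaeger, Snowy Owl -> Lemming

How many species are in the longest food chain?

One longest chain: Lichen → Lemming → Arctic Fox → Gyrfalcon.
It has 4 species and 3 links.

4 species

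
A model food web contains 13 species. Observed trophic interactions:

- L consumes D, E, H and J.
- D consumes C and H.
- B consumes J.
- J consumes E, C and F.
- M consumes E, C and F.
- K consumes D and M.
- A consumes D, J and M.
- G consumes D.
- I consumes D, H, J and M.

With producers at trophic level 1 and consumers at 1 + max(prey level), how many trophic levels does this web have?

3

Producers (level 1): F, E, C, H.
F → M → A gives A level 3.
No species has a prey at level 3, so no species reaches level 4.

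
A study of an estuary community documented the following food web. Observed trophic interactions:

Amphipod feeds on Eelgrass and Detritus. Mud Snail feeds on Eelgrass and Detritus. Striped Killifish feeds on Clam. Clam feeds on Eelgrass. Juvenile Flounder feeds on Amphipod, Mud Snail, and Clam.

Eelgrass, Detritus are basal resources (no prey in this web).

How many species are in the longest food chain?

3 species

One longest chain: Eelgrass → Amphipod → Juvenile Flounder.
It has 3 species and 2 links.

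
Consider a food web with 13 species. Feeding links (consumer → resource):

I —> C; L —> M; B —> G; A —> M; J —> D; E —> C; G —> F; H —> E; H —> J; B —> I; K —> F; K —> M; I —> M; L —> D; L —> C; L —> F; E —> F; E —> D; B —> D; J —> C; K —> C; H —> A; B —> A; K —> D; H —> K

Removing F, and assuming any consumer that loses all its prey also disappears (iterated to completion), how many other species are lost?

Remove F.
Round 1: G (all prey gone) → extinct.
No further losses. Total secondary extinctions: 1.

1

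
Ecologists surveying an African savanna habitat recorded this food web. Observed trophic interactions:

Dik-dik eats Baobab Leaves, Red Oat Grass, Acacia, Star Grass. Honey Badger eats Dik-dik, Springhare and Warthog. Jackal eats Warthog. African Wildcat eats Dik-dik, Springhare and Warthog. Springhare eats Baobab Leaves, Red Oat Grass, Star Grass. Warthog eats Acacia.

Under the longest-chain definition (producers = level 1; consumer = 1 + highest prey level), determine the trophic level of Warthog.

Acacia is a producer → level 1.
Warthog eats Acacia → level 2.

Trophic level 2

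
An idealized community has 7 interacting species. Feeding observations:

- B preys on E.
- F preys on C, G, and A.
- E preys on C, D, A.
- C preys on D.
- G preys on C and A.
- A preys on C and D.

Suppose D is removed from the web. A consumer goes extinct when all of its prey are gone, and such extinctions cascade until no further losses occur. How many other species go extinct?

6

Remove D.
Round 1: C (all prey gone) → extinct.
Round 2: A (all prey gone) → extinct.
Round 3: E (all prey gone), G (all prey gone) → extinct.
Round 4: F (all prey gone), B (all prey gone) → extinct.
No further losses. Total secondary extinctions: 6.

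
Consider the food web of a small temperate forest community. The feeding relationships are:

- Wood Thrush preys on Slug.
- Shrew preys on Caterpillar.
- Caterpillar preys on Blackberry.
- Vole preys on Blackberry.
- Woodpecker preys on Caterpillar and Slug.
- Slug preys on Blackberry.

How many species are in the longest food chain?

3 species

One longest chain: Blackberry → Slug → Wood Thrush.
It has 3 species and 2 links.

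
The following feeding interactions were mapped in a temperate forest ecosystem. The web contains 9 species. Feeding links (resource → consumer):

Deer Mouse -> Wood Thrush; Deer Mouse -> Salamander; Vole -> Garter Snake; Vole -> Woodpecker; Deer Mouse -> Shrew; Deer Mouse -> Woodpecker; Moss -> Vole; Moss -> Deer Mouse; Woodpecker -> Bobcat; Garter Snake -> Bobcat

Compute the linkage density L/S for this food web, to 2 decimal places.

There are L = 10 links among S = 9 species.
L/S = 10/9 = 1.1111 ≈ 1.11.

L/S = 1.11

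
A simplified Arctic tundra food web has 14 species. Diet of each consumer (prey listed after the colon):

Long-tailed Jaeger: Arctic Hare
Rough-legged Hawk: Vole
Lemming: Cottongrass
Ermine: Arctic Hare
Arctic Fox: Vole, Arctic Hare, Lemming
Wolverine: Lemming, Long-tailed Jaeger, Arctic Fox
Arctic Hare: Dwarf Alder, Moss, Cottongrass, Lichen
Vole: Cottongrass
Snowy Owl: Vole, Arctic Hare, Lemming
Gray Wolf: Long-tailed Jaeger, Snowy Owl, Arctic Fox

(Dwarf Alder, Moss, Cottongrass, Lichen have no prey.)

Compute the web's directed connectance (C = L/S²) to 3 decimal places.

The web has S = 14 species and L = 21 feeding links.
C = L / S² = 21 / 196 = 0.1071 ≈ 0.107.

C = 0.107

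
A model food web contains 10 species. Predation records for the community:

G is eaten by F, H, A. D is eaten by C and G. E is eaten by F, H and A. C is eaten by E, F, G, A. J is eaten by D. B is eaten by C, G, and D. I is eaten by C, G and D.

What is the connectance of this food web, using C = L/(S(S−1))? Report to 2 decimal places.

C = 0.21

The web has S = 10 species and L = 19 feeding links.
C = L / (S(S−1)) = 19 / 90 = 0.2111 ≈ 0.21.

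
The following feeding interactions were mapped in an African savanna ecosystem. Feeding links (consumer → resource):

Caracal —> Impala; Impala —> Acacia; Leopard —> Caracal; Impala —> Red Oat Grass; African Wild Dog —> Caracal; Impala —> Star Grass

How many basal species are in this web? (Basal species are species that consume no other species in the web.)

3

Basal species (no prey listed): Red Oat Grass, Acacia, Star Grass.
Count: 3.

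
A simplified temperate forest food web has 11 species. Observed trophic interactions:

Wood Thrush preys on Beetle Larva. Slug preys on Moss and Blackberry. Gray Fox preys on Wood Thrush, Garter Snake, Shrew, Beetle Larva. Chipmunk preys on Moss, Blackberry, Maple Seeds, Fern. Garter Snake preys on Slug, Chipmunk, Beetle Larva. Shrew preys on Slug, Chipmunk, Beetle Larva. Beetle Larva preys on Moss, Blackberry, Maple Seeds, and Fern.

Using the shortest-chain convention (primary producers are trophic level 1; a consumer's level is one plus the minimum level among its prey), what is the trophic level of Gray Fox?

Trophic level 3

Maple Seeds is a producer → level 1.
Beetle Larva eats Maple Seeds → level 2.
Gray Fox eats Beetle Larva → level 3.
No prey of Gray Fox is below level 2, so 3 is the minimum.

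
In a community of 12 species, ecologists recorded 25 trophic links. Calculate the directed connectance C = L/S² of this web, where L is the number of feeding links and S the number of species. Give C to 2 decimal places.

C = 0.17

The web has S = 12 species and L = 25 feeding links.
C = L / S² = 25 / 144 = 0.1736 ≈ 0.17.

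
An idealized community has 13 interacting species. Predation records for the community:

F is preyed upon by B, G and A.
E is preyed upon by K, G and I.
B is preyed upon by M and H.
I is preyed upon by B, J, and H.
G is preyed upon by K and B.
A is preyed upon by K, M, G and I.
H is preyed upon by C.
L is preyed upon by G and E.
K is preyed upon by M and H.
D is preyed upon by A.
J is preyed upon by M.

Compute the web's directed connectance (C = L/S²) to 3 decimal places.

The web has S = 13 species and L = 24 feeding links.
C = L / S² = 24 / 169 = 0.1420 ≈ 0.142.

C = 0.142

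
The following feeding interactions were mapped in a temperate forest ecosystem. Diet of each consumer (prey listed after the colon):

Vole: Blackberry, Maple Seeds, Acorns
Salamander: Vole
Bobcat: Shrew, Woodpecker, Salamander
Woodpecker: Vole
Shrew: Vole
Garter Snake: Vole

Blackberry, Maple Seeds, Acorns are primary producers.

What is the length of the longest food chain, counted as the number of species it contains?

One longest chain: Blackberry → Vole → Shrew → Bobcat.
It has 4 species and 3 links.

4 species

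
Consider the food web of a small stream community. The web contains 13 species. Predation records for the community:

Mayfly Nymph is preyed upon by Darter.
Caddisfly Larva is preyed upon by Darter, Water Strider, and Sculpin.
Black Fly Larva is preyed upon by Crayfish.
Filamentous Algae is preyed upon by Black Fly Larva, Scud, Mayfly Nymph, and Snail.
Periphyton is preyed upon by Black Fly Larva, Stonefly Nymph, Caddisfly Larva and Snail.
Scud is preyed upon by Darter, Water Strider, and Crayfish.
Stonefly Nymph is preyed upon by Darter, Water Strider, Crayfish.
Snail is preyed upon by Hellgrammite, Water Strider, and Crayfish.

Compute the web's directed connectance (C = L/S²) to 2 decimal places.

C = 0.13

The web has S = 13 species and L = 22 feeding links.
C = L / S² = 22 / 169 = 0.1302 ≈ 0.13.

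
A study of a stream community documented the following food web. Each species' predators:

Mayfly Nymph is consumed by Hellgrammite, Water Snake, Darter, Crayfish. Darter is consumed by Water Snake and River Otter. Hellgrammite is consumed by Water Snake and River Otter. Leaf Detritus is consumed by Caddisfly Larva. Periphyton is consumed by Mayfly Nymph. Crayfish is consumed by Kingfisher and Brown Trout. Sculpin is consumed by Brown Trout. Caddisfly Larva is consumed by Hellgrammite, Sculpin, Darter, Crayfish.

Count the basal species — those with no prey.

2

Basal species (no prey listed): Periphyton, Leaf Detritus.
Count: 2.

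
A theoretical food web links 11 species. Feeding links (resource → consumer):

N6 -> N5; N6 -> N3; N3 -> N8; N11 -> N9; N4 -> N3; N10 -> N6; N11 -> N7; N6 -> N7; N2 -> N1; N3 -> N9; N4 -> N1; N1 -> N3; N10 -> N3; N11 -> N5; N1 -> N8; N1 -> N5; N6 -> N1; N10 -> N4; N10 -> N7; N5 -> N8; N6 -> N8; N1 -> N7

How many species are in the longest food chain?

5 species

One longest chain: N10 → N4 → N1 → N5 → N8.
It has 5 species and 4 links.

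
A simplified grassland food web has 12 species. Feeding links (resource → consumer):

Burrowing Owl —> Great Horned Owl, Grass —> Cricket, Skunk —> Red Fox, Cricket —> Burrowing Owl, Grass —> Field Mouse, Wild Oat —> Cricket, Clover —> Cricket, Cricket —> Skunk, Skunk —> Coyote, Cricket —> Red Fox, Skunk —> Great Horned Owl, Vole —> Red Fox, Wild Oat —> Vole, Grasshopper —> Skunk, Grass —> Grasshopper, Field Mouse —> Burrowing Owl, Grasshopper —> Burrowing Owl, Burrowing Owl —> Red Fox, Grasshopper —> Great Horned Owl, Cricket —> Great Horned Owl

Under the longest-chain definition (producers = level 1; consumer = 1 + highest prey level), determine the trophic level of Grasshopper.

Trophic level 2

Grass is a producer → level 1.
Grasshopper eats Grass → level 2.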